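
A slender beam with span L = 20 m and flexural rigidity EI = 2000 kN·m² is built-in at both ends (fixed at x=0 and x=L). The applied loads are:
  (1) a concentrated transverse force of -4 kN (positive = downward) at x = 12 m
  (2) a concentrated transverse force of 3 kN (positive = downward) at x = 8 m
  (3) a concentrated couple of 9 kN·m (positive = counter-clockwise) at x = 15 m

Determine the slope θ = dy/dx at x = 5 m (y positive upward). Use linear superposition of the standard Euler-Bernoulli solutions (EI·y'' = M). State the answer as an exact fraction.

Load 1 — point force P=-4 kN at a=12 m (b=L-a=8):
  θ_1 = -Pb²x(2aL-(3a+b)x)/(2L³EI)  [x≤a] = -(-4)·8²·5·(2·12·20-(3·12+8)·5)/(2·20³·2000) = 13/1250 rad
Load 2 — point force P=3 kN at a=8 m (b=L-a=12):
  θ_2 = -Pb²x(2aL-(3a+b)x)/(2L³EI)  [x≤a] = -3·12²·5·(2·8·20-(3·8+12)·5)/(2·20³·2000) = -189/20000 rad
Load 3 — applied couple M₀=9 kN·m at a=15 m (b=L-a=5):
  θ_3 = (R_Ax²/2 - M_Ax)/EI  [x≤a] with R_A=81/160, M_A=45/16 = ((81/160)·5²/2 - (45/16)·5)/2000 = -99/25600 rad
Superposition: θ = Σ θ_i = -1867/640000 rad ≈ -0.002917 rad

θ(5) = -1867/640000 rad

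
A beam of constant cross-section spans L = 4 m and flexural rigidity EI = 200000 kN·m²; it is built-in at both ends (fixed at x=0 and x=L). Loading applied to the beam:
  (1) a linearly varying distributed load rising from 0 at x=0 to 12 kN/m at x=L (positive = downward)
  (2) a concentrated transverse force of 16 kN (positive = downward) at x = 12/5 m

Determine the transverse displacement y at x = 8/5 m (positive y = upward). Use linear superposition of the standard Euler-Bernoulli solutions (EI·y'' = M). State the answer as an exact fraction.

Load 1 — triangular load w₀=12 kN/m (0→w₀ over full span):
  y_1 = -w₀x²(L-x)²(x+2L)/(120LEI) = -12·(8/5)²·(4-(8/5))²·((8/5)+2·4)/(120·4·200000) = -864/48828125 m
Load 2 — point force P=16 kN at a=12/5 m (b=L-a=8/5):
  y_2 = -Pb²x²(3aL-(3a+b)x)/(6L³EI)  [x≤a] = -16·(8/5)²·(8/5)²·(3·(12/5)·4-(3·(12/5)+(8/5))·(8/5))/(6·4³·200000) = -2944/146484375 m
Superposition: y = Σ y_i = -5536/146484375 m ≈ -0.000038 m

y(8/5) = -5536/146484375 m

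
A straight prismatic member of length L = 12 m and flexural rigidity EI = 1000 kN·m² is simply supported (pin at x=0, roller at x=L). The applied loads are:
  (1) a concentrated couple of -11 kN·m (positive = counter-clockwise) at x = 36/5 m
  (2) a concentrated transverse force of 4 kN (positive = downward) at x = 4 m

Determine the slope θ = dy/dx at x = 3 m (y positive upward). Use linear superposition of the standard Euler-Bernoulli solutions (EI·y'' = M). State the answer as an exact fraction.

θ(3) = -29233/1800000 rad

Load 1 — applied couple M₀=-11 kN·m at a=36/5 m (b=L-a=24/5):
  θ_1 = (M₀x²/(2L)+C₁)/EI  [x≤a] with C₁=M₀(3b²-L²)/(6L)=286/25 = ((-11)·3²/(2·12)+(286/25))/1000 = 1463/200000 rad
Load 2 — point force P=4 kN at a=4 m (b=L-a=8):
  θ_2 = -Pb(L²-b²-3x²)/(6LEI)  [x≤a] = -4·8·(12²-8²-3·3²)/(6·12·1000) = -53/2250 rad
Superposition: θ = Σ θ_i = -29233/1800000 rad ≈ -0.016241 rad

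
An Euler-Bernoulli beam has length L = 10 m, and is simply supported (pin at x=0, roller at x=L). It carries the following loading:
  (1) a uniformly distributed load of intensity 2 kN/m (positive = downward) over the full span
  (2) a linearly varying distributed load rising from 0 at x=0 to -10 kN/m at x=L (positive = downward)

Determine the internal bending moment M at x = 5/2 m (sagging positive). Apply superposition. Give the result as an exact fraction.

Load 1 — uniform load w=2 kN/m over full span:
  M_1 = wx(L-x)/2 = 2·(5/2)·(10-(5/2))/2 = 75/4 kN·m
Load 2 — triangular load w₀=-10 kN/m (0→w₀ over full span):
  M_2 = w₀Lx/6 - w₀x³/(6L) = (-10)·10·(5/2)/6 - (-10)·(5/2)³/(6·10) = -625/16 kN·m
Superposition: M = Σ M_i = -325/16 kN·m ≈ -20.312500 kN·m

M(5/2) = -325/16 kN·m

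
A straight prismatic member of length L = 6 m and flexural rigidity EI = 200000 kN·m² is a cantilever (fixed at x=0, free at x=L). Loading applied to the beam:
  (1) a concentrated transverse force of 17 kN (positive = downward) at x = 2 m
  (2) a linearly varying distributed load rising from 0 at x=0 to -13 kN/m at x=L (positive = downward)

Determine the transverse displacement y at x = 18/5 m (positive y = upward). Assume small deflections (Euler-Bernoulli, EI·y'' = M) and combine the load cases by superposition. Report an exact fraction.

y(18/5) = 14503129/4687500000 m

Load 1 — point force P=17 kN at a=2 m (b=L-a=4):
  y_1 = -Pa²(3x-a)/(6EI)  [x>a] = -17·2²·(3·(18/5)-2)/(6·200000) = -187/375000 m
Load 2 — triangular load w₀=-13 kN/m (0→w₀ over full span):
  y_2 = (w₀Lx³/12-w₀L²x²/6-w₀x⁵/(120L))/EI = ((-13)·6·(18/5)³/12-(-13)·6²·(18/5)²/6-(-13)·(18/5)⁵/(120·6))/200000 = 5613543/1562500000 m
Superposition: y = Σ y_i = 14503129/4687500000 m ≈ 0.003094 m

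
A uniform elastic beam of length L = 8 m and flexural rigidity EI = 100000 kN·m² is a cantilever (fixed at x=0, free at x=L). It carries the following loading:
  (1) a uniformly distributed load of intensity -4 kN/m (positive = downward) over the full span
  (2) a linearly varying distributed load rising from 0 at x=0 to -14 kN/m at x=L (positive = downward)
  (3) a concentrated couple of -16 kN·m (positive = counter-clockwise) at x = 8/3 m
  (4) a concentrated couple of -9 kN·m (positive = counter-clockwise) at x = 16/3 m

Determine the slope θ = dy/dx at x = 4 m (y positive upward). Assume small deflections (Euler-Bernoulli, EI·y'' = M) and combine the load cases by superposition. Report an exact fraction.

Load 1 — uniform load w=-4 kN/m over full span:
  θ_1 = -wx(x²-3Lx+3L²)/(6EI) = -(-4)·4·(4²-3·8·4+3·8²)/(6·100000) = 28/9375 rad
Load 2 — triangular load w₀=-14 kN/m (0→w₀ over full span):
  θ_2 = (w₀Lx²/4-w₀L²x/3-w₀x⁴/(24L))/EI = ((-14)·8·4²/4-(-14)·8²·4/3-(-14)·4⁴/(24·8))/100000 = 287/37500 rad
Load 3 — applied couple M₀=-16 kN·m at a=8/3 m (b=L-a=16/3):
  θ_3 = M₀a/EI  [x>a] = (-16)·(8/3)/100000 = -4/9375 rad
Load 4 — applied couple M₀=-9 kN·m at a=16/3 m (b=L-a=8/3):
  θ_4 = M₀x/EI  [x≤a] = (-9)·4/100000 = -9/25000 rad
Superposition: θ = Σ θ_i = 739/75000 rad ≈ 0.009853 rad

θ(4) = 739/75000 rad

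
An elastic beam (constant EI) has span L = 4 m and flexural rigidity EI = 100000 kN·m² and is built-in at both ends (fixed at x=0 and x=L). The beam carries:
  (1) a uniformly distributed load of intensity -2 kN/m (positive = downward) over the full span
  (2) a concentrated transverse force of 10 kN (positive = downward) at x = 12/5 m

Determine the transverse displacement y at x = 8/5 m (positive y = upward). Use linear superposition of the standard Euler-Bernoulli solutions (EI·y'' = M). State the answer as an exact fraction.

y(8/5) = -376/29296875 m

Load 1 — uniform load w=-2 kN/m over full span:
  y_1 = -wx²(L-x)²/(24EI) = -(-2)·(8/5)²·(4-(8/5))²/(24·100000) = 24/1953125 m
Load 2 — point force P=10 kN at a=12/5 m (b=L-a=8/5):
  y_2 = -Pb²x²(3aL-(3a+b)x)/(6L³EI)  [x≤a] = -10·(8/5)²·(8/5)²·(3·(12/5)·4-(3·(12/5)+(8/5))·(8/5))/(6·4³·100000) = -736/29296875 m
Superposition: y = Σ y_i = -376/29296875 m ≈ -0.000013 m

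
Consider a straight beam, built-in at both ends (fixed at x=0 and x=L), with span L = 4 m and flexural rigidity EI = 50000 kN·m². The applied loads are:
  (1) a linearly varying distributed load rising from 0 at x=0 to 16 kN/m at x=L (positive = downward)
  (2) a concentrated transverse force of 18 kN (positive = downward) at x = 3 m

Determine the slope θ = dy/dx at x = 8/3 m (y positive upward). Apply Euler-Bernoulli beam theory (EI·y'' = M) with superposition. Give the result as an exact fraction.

Load 1 — triangular load w₀=16 kN/m (0→w₀ over full span):
  θ_1 = -w₀(2x(L-x)(L-2x)(x+2L)+x²(L-x)²)/(120LEI) = -16·(2·(8/3)·(4-(8/3))·(4-2·(8/3))·((8/3)+2·4)+(8/3)²·(4-(8/3))²)/(120·4·50000) = 224/3796875 rad
Load 2 — point force P=18 kN at a=3 m (b=L-a=1):
  θ_2 = -Pb²x(2aL-(3a+b)x)/(2L³EI)  [x≤a] = -18·1²·(8/3)·(2·3·4-(3·3+1)·(8/3))/(2·4³·50000) = 1/50000 rad
Superposition: θ = Σ θ_i = 4799/60750000 rad ≈ 0.000079 rad

θ(8/3) = 4799/60750000 rad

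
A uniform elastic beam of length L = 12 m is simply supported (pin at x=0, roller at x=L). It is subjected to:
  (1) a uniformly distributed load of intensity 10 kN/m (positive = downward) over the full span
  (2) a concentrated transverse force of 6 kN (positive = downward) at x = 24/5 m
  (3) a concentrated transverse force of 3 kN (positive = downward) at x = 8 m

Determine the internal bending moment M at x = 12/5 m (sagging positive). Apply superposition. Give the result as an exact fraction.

M(12/5) = 3156/25 kN·m

Load 1 — uniform load w=10 kN/m over full span:
  M_1 = wx(L-x)/2 = 10·(12/5)·(12-(12/5))/2 = 576/5 kN·m
Load 2 — point force P=6 kN at a=24/5 m (b=L-a=36/5):
  M_2 = Pbx/L  [x≤a] = 6·(36/5)·(12/5)/12 = 216/25 kN·m
Load 3 — point force P=3 kN at a=8 m (b=L-a=4):
  M_3 = Pbx/L  [x≤a] = 3·4·(12/5)/12 = 12/5 kN·m
Superposition: M = Σ M_i = 3156/25 kN·m ≈ 126.240000 kN·m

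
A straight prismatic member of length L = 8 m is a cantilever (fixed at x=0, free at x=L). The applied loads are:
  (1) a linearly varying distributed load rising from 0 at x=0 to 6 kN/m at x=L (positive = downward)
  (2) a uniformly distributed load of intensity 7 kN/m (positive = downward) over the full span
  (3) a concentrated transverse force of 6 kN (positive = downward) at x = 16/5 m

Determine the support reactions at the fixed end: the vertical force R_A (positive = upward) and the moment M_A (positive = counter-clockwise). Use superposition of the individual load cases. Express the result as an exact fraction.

Load 1 — triangular load w₀=6 kN/m (0→w₀ over full span):
  R_A = w₀L/2 = 6·8/2 = 24 kN
  M_A = w₀L²/3 = 6·8²/3 = 128 kN·m
Load 2 — uniform load w=7 kN/m over full span:
  R_A = wL = 7·8 = 56 kN
  M_A = wL²/2 = 7·8²/2 = 224 kN·m
Load 3 — point force P=6 kN at a=16/5 m (b=L-a=24/5):
  R_A = P = 6 kN
  M_A = Pa = 6·(16/5) = 96/5 kN·m
Superposition: R_A = 86 kN, M_A = 1856/5 kN·m

R_A = 86 kN, M_A = 1856/5 kN·m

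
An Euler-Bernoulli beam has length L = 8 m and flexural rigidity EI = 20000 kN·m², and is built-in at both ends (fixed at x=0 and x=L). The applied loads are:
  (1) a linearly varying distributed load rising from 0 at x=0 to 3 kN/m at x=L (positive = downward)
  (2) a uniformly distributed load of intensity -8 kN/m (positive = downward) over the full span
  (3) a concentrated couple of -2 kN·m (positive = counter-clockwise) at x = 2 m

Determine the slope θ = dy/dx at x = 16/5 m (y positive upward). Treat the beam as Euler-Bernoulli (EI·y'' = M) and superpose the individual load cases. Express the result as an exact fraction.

Load 1 — triangular load w₀=3 kN/m (0→w₀ over full span):
  θ_1 = -w₀(2x(L-x)(L-2x)(x+2L)+x²(L-x)²)/(120LEI) = -3·(2·(16/5)·(8-(16/5))·(8-2·(16/5))·((16/5)+2·8)+(16/5)²·(8-(16/5))²)/(120·8·20000) = -72/390625 rad
Load 2 — uniform load w=-8 kN/m over full span:
  θ_2 = -wx(L-x)(L-2x)/(12EI) = -(-8)·(16/5)·(8-(16/5))·(8-2·(16/5))/(12·20000) = 64/78125 rad
Load 3 — applied couple M₀=-2 kN·m at a=2 m (b=L-a=6):
  θ_3 = (R_Ax²/2 - M_Ax - M₀(x-a))/EI  [x>a] with R_A=-9/32, M_A=3/8 = ((-9/32)·(16/5)²/2 - (3/8)·(16/5) - (-2)·((16/5)-2))/20000 = -3/250000 rad
Superposition: θ = Σ θ_i = 3893/6250000 rad ≈ 0.000623 rad

θ(16/5) = 3893/6250000 rad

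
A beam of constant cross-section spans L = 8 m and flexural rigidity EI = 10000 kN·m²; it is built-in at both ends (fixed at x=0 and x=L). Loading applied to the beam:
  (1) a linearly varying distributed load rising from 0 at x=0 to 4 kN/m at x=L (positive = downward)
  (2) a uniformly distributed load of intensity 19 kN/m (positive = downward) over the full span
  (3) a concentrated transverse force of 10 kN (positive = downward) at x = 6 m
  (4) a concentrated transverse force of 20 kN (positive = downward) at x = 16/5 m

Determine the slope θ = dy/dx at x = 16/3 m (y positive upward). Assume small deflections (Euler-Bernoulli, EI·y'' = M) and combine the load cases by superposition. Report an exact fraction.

Load 1 — triangular load w₀=4 kN/m (0→w₀ over full span):
  θ_1 = -w₀(2x(L-x)(L-2x)(x+2L)+x²(L-x)²)/(120LEI) = -4·(2·(16/3)·(8-(16/3))·(8-2·(16/3))·((16/3)+2·8)+(16/3)²·(8-(16/3))²)/(120·8·10000) = 448/759375 rad
Load 2 — uniform load w=19 kN/m over full span:
  θ_2 = -wx(L-x)(L-2x)/(12EI) = -19·(16/3)·(8-(16/3))·(8-2·(16/3))/(12·10000) = 304/50625 rad
Load 3 — point force P=10 kN at a=6 m (b=L-a=2):
  θ_3 = -Pb²x(2aL-(3a+b)x)/(2L³EI)  [x≤a] = -10·2²·(16/3)·(2·6·8-(3·6+2)·(16/3))/(2·8³·10000) = 1/4500 rad
Load 4 — point force P=20 kN at a=16/5 m (b=L-a=24/5):
  θ_4 = Pa²(L-x)(2bL-(3b+a)(L-x))/(2L³EI)  [x>a] = 20·(16/5)²·(8-(16/3))·(2·(24/5)·8-(3·(24/5)+(16/5))·(8-(16/3)))/(2·8³·10000) = 224/140625 rad
Superposition: θ = Σ θ_i = 127727/15187500 rad ≈ 0.008410 rad

θ(16/3) = 127727/15187500 rad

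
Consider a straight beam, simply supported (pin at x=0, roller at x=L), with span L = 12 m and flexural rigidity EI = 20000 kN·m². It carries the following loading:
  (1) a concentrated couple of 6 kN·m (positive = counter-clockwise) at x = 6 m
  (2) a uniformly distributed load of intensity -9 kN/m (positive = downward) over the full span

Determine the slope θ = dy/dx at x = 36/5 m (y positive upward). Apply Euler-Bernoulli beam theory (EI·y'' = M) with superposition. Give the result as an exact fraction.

θ(36/5) = -23631/2500000 rad

Load 1 — applied couple M₀=6 kN·m at a=6 m (b=L-a=6):
  θ_1 = (M₀x²/(2L)-M₀(x-a)+C₁)/EI  [x>a] with C₁=M₀(3b²-L²)/(6L)=-3 = (6·(36/5)²/(2·12)-6·((36/5)-6)+(-3))/20000 = 69/500000 rad
Load 2 — uniform load w=-9 kN/m over full span:
  θ_2 = -w(L³-6Lx²+4x³)/(24EI) = -(-9)·(12³-6·12·(36/5)²+4·(36/5)³)/(24·20000) = -2997/312500 rad
Superposition: θ = Σ θ_i = -23631/2500000 rad ≈ -0.009452 rad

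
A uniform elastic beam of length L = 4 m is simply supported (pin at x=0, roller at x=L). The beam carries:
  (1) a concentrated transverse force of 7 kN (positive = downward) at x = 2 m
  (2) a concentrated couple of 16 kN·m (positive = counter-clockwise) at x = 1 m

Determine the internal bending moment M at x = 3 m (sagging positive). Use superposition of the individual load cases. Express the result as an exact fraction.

Load 1 — point force P=7 kN at a=2 m (b=L-a=2):
  M_1 = Pa(L-x)/L  [x>a] = 7·2·(4-3)/4 = 7/2 kN·m
Load 2 — applied couple M₀=16 kN·m at a=1 m (b=L-a=3):
  M_2 = M₀x/L - M₀  [x>a] = 16·3/4 - 16 = -4 kN·m
Superposition: M = Σ M_i = -1/2 kN·m ≈ -0.500000 kN·m

M(3) = -1/2 kN·m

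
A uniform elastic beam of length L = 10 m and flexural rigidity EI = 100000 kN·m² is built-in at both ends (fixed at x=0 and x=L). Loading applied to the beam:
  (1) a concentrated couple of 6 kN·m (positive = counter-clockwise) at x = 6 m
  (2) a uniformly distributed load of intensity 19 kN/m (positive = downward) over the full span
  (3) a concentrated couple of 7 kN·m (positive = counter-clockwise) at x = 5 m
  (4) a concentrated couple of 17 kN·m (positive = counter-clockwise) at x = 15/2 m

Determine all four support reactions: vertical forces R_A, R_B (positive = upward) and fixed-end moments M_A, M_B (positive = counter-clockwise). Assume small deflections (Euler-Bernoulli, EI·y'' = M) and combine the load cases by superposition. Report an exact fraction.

Load 1 — applied couple M₀=6 kN·m at a=6 m (b=L-a=4):
  R_A = 6M₀ab/L³ = 6·6·6·4/10³ = 108/125 kN
  M_A = M₀b(2a-b)/L² = 6·4·(2·6-4)/10² = 48/25 kN·m
  R_B = -6M₀ab/L³ = -6·6·6·4/10³ = -108/125 kN
  M_B = M₀a(2b-a)/L² = 6·6·(2·4-6)/10² = 18/25 kN·m
Load 2 — uniform load w=19 kN/m over full span:
  R_A = wL/2 = 19·10/2 = 95 kN
  M_A = wL²/12 = 19·10²/12 = 475/3 kN·m
  R_B = wL/2 = 19·10/2 = 95 kN
  M_B = -wL²/12 = -19·10²/12 = -475/3 kN·m
Load 3 — applied couple M₀=7 kN·m at a=5 m (b=L-a=5):
  R_A = 6M₀ab/L³ = 6·7·5·5/10³ = 21/20 kN
  M_A = M₀b(2a-b)/L² = 7·5·(2·5-5)/10² = 7/4 kN·m
  R_B = -6M₀ab/L³ = -6·7·5·5/10³ = -21/20 kN
  M_B = M₀a(2b-a)/L² = 7·5·(2·5-5)/10² = 7/4 kN·m
Load 4 — applied couple M₀=17 kN·m at a=15/2 m (b=L-a=5/2):
  R_A = 6M₀ab/L³ = 6·17·(15/2)·(5/2)/10³ = 153/80 kN
  M_A = M₀b(2a-b)/L² = 17·(5/2)·(2·(15/2)-(5/2))/10² = 85/16 kN·m
  R_B = -6M₀ab/L³ = -6·17·(15/2)·(5/2)/10³ = -153/80 kN
  M_B = M₀a(2b-a)/L² = 17·(15/2)·(2·(5/2)-(15/2))/10² = -51/16 kN·m
Superposition: R_A = 197653/2000 kN, M_A = 200779/1200 kN·m, R_B = 182347/2000 kN, M_B = -190861/1200 kN·m

R_A = 197653/2000 kN, M_A = 200779/1200 kN·m, R_B = 182347/2000 kN, M_B = -190861/1200 kN·m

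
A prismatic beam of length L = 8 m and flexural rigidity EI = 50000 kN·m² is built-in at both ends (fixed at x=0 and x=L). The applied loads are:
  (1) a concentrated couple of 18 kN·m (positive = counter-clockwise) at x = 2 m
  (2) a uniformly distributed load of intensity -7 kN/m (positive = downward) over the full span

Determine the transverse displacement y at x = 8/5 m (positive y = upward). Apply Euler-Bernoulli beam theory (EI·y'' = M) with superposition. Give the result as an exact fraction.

y(8/5) = 17171/23437500 m

Load 1 — applied couple M₀=18 kN·m at a=2 m (b=L-a=6):
  y_1 = (R_Ax³/6 - M_Ax²/2)/EI  [x≤a] with R_A=81/32, M_A=-27/8 = ((81/32)·(8/5)³/6 - (-27/8)·(8/5)²/2)/50000 = 189/1562500 m
Load 2 — uniform load w=-7 kN/m over full span:
  y_2 = -wx²(L-x)²/(24EI) = -(-7)·(8/5)²·(8-(8/5))²/(24·50000) = 3584/5859375 m
Superposition: y = Σ y_i = 17171/23437500 m ≈ 0.000733 m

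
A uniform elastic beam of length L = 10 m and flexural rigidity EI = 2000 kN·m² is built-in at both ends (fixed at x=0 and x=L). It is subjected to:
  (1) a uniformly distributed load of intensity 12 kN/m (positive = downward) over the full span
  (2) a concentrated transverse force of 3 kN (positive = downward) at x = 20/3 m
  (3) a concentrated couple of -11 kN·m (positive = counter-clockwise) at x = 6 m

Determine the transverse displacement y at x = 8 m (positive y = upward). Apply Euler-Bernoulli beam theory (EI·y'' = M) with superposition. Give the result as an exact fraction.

y(8) = -226891/3375000 m

Load 1 — uniform load w=12 kN/m over full span:
  y_1 = -wx²(L-x)²/(24EI) = -12·8²·(10-8)²/(24·2000) = -8/125 m
Load 2 — point force P=3 kN at a=20/3 m (b=L-a=10/3):
  y_2 = -Pa²(L-x)²(3bL-(3b+a)(L-x))/(6L³EI)  [x>a] = -3·(20/3)²·(10-8)²·(3·(10/3)·10-(3·(10/3)+(20/3))·(10-8))/(6·10³·2000) = -2/675 m
Load 3 — applied couple M₀=-11 kN·m at a=6 m (b=L-a=4):
  y_3 = (R_Ax³/6 - M_Ax²/2 - M₀(x-a)²/2)/EI  [x>a] with R_A=-198/125, M_A=-88/25 = ((-198/125)·8³/6 - (-88/25)·8²/2 - (-11)·(8-6)²/2)/2000 = -33/125000 m
Superposition: y = Σ y_i = -226891/3375000 m ≈ -0.067227 m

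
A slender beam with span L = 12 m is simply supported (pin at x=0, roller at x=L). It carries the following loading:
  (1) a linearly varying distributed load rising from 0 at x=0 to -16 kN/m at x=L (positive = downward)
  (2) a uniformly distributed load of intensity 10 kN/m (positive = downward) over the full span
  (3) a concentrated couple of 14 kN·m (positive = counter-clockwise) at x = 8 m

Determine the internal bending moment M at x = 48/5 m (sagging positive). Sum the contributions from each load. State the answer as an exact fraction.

Load 1 — triangular load w₀=-16 kN/m (0→w₀ over full span):
  M_1 = w₀Lx/6 - w₀x³/(6L) = (-16)·12·(48/5)/6 - (-16)·(48/5)³/(6·12) = -13824/125 kN·m
Load 2 — uniform load w=10 kN/m over full span:
  M_2 = wx(L-x)/2 = 10·(48/5)·(12-(48/5))/2 = 576/5 kN·m
Load 3 — applied couple M₀=14 kN·m at a=8 m (b=L-a=4):
  M_3 = M₀x/L - M₀  [x>a] = 14·(48/5)/12 - 14 = -14/5 kN·m
Superposition: M = Σ M_i = 226/125 kN·m ≈ 1.808000 kN·m

M(48/5) = 226/125 kN·m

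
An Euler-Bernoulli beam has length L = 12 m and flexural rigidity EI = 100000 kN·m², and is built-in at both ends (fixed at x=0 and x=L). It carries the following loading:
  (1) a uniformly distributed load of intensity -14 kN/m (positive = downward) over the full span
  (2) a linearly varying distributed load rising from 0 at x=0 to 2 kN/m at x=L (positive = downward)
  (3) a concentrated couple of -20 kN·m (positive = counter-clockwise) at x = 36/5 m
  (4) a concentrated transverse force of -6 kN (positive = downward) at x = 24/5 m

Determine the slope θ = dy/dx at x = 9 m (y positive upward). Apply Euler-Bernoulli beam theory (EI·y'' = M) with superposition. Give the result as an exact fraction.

θ(9) = -379989/200000000 rad

Load 1 — uniform load w=-14 kN/m over full span:
  θ_1 = -wx(L-x)(L-2x)/(12EI) = -(-14)·9·(12-9)·(12-2·9)/(12·100000) = -189/100000 rad
Load 2 — triangular load w₀=2 kN/m (0→w₀ over full span):
  θ_2 = -w₀(2x(L-x)(L-2x)(x+2L)+x²(L-x)²)/(120LEI) = -2·(2·9·(12-9)·(12-2·9)·(9+2·12)+9²·(12-9)²)/(120·12·100000) = 1107/8000000 rad
Load 3 — applied couple M₀=-20 kN·m at a=36/5 m (b=L-a=24/5):
  θ_3 = (R_Ax²/2 - M_Ax - M₀(x-a))/EI  [x>a] with R_A=-12/5, M_A=-32/5 = ((-12/5)·9²/2 - (-32/5)·9 - (-20)·(9-(36/5)))/100000 = -9/250000 rad
Load 4 — point force P=-6 kN at a=24/5 m (b=L-a=36/5):
  θ_4 = Pa²(L-x)(2bL-(3b+a)(L-x))/(2L³EI)  [x>a] = (-6)·(24/5)²·(12-9)·(2·(36/5)·12-(3·(36/5)+(24/5))·(12-9))/(2·12³·100000) = -351/3125000 rad
Superposition: θ = Σ θ_i = -379989/200000000 rad ≈ -0.001900 rad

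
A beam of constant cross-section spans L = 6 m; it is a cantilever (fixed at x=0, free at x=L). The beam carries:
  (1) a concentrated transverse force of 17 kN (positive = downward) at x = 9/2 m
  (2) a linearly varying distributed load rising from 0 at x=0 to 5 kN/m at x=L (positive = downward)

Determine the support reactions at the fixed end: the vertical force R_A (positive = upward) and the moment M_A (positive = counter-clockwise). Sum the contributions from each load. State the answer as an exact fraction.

R_A = 32 kN, M_A = 273/2 kN·m

Load 1 — point force P=17 kN at a=9/2 m (b=L-a=3/2):
  R_A = P = 17 kN
  M_A = Pa = 17·(9/2) = 153/2 kN·m
Load 2 — triangular load w₀=5 kN/m (0→w₀ over full span):
  R_A = w₀L/2 = 5·6/2 = 15 kN
  M_A = w₀L²/3 = 5·6²/3 = 60 kN·m
Superposition: R_A = 32 kN, M_A = 273/2 kN·m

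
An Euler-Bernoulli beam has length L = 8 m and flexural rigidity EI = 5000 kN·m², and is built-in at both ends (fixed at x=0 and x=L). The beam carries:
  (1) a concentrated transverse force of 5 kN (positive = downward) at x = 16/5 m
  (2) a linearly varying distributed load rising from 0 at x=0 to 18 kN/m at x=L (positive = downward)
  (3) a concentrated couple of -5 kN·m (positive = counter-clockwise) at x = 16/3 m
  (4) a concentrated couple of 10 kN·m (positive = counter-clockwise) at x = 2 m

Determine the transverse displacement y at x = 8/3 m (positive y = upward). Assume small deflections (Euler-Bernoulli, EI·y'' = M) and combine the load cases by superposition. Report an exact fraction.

Load 1 — point force P=5 kN at a=16/5 m (b=L-a=24/5):
  y_1 = -Pb²x²(3aL-(3a+b)x)/(6L³EI)  [x≤a] = -5·(24/5)²·(8/3)²·(3·(16/5)·8-(3·(16/5)+(24/5))·(8/3))/(6·8³·5000) = -32/15625 m
Load 2 — triangular load w₀=18 kN/m (0→w₀ over full span):
  y_2 = -w₀x²(L-x)²(x+2L)/(120LEI) = -18·(8/3)²·(8-(8/3))²·((8/3)+2·8)/(120·8·5000) = -3584/253125 m
Load 3 — applied couple M₀=-5 kN·m at a=16/3 m (b=L-a=8/3):
  y_3 = (R_Ax³/6 - M_Ax²/2)/EI  [x≤a] with R_A=-5/6, M_A=-5/3 = ((-5/6)·(8/3)³/6 - (-5/3)·(8/3)²/2)/5000 = 4/6075 m
Load 4 — applied couple M₀=10 kN·m at a=2 m (b=L-a=6):
  y_4 = (R_Ax³/6 - M_Ax²/2 - M₀(x-a)²/2)/EI  [x>a] with R_A=45/32, M_A=-15/8 = ((45/32)·(8/3)³/6 - (-15/8)·(8/3)²/2 - 10·((8/3)-2)²/2)/5000 = 2/1125 m
Superposition: y = Σ y_i = -52286/3796875 m ≈ -0.013771 m

y(8/3) = -52286/3796875 m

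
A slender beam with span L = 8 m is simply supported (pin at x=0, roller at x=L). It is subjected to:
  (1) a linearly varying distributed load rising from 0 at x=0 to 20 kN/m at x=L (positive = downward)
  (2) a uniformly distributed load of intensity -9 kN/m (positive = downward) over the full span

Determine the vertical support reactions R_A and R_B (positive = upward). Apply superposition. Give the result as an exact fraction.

R_A = -28/3 kN, R_B = 52/3 kN

Load 1 — triangular load w₀=20 kN/m (0→w₀ over full span):
  R_A = w₀L/6 = 20·8/6 = 80/3 kN
  R_B = w₀L/3 = 20·8/3 = 160/3 kN
Load 2 — uniform load w=-9 kN/m over full span:
  R_A = wL/2 = (-9)·8/2 = -36 kN
  R_B = wL/2 = (-9)·8/2 = -36 kN
Superposition: R_A = -28/3 kN, R_B = 52/3 kN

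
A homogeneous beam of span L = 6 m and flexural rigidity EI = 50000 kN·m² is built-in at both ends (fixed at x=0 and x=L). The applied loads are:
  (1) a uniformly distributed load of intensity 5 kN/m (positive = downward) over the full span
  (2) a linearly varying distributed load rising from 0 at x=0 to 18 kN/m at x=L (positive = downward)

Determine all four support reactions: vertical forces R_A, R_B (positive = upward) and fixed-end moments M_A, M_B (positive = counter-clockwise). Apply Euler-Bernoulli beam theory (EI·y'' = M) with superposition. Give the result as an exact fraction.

Load 1 — uniform load w=5 kN/m over full span:
  R_A = wL/2 = 5·6/2 = 15 kN
  M_A = wL²/12 = 5·6²/12 = 15 kN·m
  R_B = wL/2 = 5·6/2 = 15 kN
  M_B = -wL²/12 = -5·6²/12 = -15 kN·m
Load 2 — triangular load w₀=18 kN/m (0→w₀ over full span):
  R_A = 3w₀L/20 = 3·18·6/20 = 81/5 kN
  M_A = w₀L²/30 = 18·6²/30 = 108/5 kN·m
  R_B = 7w₀L/20 = 7·18·6/20 = 189/5 kN
  M_B = -w₀L²/20 = -18·6²/20 = -162/5 kN·m
Superposition: R_A = 156/5 kN, M_A = 183/5 kN·m, R_B = 264/5 kN, M_B = -237/5 kN·m

R_A = 156/5 kN, M_A = 183/5 kN·m, R_B = 264/5 kN, M_B = -237/5 kN·m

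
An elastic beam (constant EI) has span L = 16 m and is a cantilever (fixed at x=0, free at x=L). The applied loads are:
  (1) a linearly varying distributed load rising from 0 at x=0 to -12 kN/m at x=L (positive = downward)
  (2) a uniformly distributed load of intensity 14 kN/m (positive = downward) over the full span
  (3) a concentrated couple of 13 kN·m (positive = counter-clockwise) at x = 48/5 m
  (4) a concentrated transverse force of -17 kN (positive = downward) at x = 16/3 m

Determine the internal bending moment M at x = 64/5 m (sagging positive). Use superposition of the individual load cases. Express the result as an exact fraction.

Load 1 — triangular load w₀=-12 kN/m (0→w₀ over full span):
  M_1 = w₀Lx/2 - w₀L²/3 - w₀x³/(6L) = (-12)·16·(64/5)/2 - (-12)·16²/3 - (-12)·(64/5)³/(6·16) = 7168/125 kN·m
Load 2 — uniform load w=14 kN/m over full span:
  M_2 = -w(L-x)²/2 = -14·(16-(64/5))²/2 = -1792/25 kN·m
Load 3 — applied couple M₀=13 kN·m at a=48/5 m (b=L-a=32/5):
  M_3 = 0  [x>a] = 0 kN·m
Load 4 — point force P=-17 kN at a=16/3 m (b=L-a=32/3):
  M_4 = 0  [x>a] = 0 kN·m
Superposition: M = Σ M_i = -1792/125 kN·m ≈ -14.336000 kN·m

M(64/5) = -1792/125 kN·m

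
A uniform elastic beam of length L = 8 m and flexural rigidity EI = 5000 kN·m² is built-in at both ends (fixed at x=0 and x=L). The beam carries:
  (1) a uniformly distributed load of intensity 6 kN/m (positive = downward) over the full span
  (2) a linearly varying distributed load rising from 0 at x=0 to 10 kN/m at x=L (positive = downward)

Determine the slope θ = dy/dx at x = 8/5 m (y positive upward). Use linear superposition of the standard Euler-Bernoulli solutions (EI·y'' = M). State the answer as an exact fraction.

θ(8/5) = -2048/234375 rad

Load 1 — uniform load w=6 kN/m over full span:
  θ_1 = -wx(L-x)(L-2x)/(12EI) = -6·(8/5)·(8-(8/5))·(8-2·(8/5))/(12·5000) = -384/78125 rad
Load 2 — triangular load w₀=10 kN/m (0→w₀ over full span):
  θ_2 = -w₀(2x(L-x)(L-2x)(x+2L)+x²(L-x)²)/(120LEI) = -10·(2·(8/5)·(8-(8/5))·(8-2·(8/5))·((8/5)+2·8)+(8/5)²·(8-(8/5))²)/(120·8·5000) = -896/234375 rad
Superposition: θ = Σ θ_i = -2048/234375 rad ≈ -0.008738 rad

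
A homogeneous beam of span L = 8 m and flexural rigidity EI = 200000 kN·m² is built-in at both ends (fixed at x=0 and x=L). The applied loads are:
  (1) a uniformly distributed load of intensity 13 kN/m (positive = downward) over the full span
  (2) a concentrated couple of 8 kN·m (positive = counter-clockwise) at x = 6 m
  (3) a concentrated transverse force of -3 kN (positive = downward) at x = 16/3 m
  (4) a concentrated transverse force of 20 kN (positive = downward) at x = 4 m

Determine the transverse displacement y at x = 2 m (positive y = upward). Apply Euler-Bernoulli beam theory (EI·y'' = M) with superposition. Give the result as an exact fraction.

Load 1 — uniform load w=13 kN/m over full span:
  y_1 = -wx²(L-x)²/(24EI) = -13·2²·(8-2)²/(24·200000) = -39/100000 m
Load 2 — applied couple M₀=8 kN·m at a=6 m (b=L-a=2):
  y_2 = (R_Ax³/6 - M_Ax²/2)/EI  [x≤a] with R_A=9/8, M_A=5/2 = ((9/8)·2³/6 - (5/2)·2²/2)/200000 = -7/400000 m
Load 3 — point force P=-3 kN at a=16/3 m (b=L-a=8/3):
  y_3 = -Pb²x²(3aL-(3a+b)x)/(6L³EI)  [x≤a] = -(-3)·(8/3)²·2²·(3·(16/3)·8-(3·(16/3)+(8/3))·2)/(6·8³·200000) = 17/1350000 m
Load 4 — point force P=20 kN at a=4 m (b=L-a=4):
  y_4 = -Pb²x²(3aL-(3a+b)x)/(6L³EI)  [x≤a] = -20·4²·2²·(3·4·8-(3·4+4)·2)/(6·8³·200000) = -1/7500 m
Superposition: y = Σ y_i = -1141/2160000 m ≈ -0.000528 m

y(2) = -1141/2160000 m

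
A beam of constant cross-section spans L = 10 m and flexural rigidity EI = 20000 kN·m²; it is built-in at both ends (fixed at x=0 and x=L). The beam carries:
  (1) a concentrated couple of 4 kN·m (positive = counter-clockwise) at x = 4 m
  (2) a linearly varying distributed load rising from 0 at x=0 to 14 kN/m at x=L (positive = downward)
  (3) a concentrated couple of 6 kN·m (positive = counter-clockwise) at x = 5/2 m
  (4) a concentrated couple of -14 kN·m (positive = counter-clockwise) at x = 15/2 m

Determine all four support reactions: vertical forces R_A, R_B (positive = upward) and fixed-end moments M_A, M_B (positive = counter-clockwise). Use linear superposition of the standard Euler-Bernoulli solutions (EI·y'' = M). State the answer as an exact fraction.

R_A = 5169/250 kN, M_A = 6247/150 kN·m, R_B = 12331/250 kN, M_B = -3211/50 kN·m

Load 1 — applied couple M₀=4 kN·m at a=4 m (b=L-a=6):
  R_A = 6M₀ab/L³ = 6·4·4·6/10³ = 72/125 kN
  M_A = M₀b(2a-b)/L² = 4·6·(2·4-6)/10² = 12/25 kN·m
  R_B = -6M₀ab/L³ = -6·4·4·6/10³ = -72/125 kN
  M_B = M₀a(2b-a)/L² = 4·4·(2·6-4)/10² = 32/25 kN·m
Load 2 — triangular load w₀=14 kN/m (0→w₀ over full span):
  R_A = 3w₀L/20 = 3·14·10/20 = 21 kN
  M_A = w₀L²/30 = 14·10²/30 = 140/3 kN·m
  R_B = 7w₀L/20 = 7·14·10/20 = 49 kN
  M_B = -w₀L²/20 = -14·10²/20 = -70 kN·m
Load 3 — applied couple M₀=6 kN·m at a=5/2 m (b=L-a=15/2):
  R_A = 6M₀ab/L³ = 6·6·(5/2)·(15/2)/10³ = 27/40 kN
  M_A = M₀b(2a-b)/L² = 6·(15/2)·(2·(5/2)-(15/2))/10² = -9/8 kN·m
  R_B = -6M₀ab/L³ = -6·6·(5/2)·(15/2)/10³ = -27/40 kN
  M_B = M₀a(2b-a)/L² = 6·(5/2)·(2·(15/2)-(5/2))/10² = 15/8 kN·m
Load 4 — applied couple M₀=-14 kN·m at a=15/2 m (b=L-a=5/2):
  R_A = 6M₀ab/L³ = 6·(-14)·(15/2)·(5/2)/10³ = -63/40 kN
  M_A = M₀b(2a-b)/L² = (-14)·(5/2)·(2·(15/2)-(5/2))/10² = -35/8 kN·m
  R_B = -6M₀ab/L³ = -6·(-14)·(15/2)·(5/2)/10³ = 63/40 kN
  M_B = M₀a(2b-a)/L² = (-14)·(15/2)·(2·(5/2)-(15/2))/10² = 21/8 kN·m
Superposition: R_A = 5169/250 kN, M_A = 6247/150 kN·m, R_B = 12331/250 kN, M_B = -3211/50 kN·m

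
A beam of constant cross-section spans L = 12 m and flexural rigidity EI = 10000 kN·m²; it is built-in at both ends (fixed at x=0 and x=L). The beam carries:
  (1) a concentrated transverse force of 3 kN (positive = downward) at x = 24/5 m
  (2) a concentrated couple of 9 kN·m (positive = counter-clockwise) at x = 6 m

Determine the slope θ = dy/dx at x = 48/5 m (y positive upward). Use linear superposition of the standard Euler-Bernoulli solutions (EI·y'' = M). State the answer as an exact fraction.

θ(48/5) = 4833/15625000 rad

Load 1 — point force P=3 kN at a=24/5 m (b=L-a=36/5):
  θ_1 = Pa²(L-x)(2bL-(3b+a)(L-x))/(2L³EI)  [x>a] = 3·(24/5)²·(12-(48/5))·(2·(36/5)·12-(3·(36/5)+(24/5))·(12-(48/5)))/(2·12³·10000) = 1026/1953125 rad
Load 2 — applied couple M₀=9 kN·m at a=6 m (b=L-a=6):
  θ_2 = (R_Ax²/2 - M_Ax - M₀(x-a))/EI  [x>a] with R_A=9/8, M_A=9/4 = ((9/8)·(48/5)²/2 - (9/4)·(48/5) - 9·((48/5)-6))/10000 = -27/125000 rad
Superposition: θ = Σ θ_i = 4833/15625000 rad ≈ 0.000309 rad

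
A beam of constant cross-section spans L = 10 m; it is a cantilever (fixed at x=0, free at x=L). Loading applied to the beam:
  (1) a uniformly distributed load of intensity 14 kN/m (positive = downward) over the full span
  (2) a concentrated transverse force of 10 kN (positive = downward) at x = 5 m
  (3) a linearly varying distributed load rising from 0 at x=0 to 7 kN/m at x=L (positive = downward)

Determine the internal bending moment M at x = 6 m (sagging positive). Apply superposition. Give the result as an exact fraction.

Load 1 — uniform load w=14 kN/m over full span:
  M_1 = -w(L-x)²/2 = -14·(10-6)²/2 = -112 kN·m
Load 2 — point force P=10 kN at a=5 m (b=L-a=5):
  M_2 = 0  [x>a] = 0 kN·m
Load 3 — triangular load w₀=7 kN/m (0→w₀ over full span):
  M_3 = w₀Lx/2 - w₀L²/3 - w₀x³/(6L) = 7·10·6/2 - 7·10²/3 - 7·6³/(6·10) = -728/15 kN·m
Superposition: M = Σ M_i = -2408/15 kN·m ≈ -160.533333 kN·m

M(6) = -2408/15 kN·m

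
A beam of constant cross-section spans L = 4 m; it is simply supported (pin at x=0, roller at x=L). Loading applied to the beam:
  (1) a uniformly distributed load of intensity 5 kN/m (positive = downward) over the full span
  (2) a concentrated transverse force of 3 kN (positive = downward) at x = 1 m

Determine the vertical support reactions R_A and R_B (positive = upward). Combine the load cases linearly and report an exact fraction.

Load 1 — uniform load w=5 kN/m over full span:
  R_A = wL/2 = 5·4/2 = 10 kN
  R_B = wL/2 = 5·4/2 = 10 kN
Load 2 — point force P=3 kN at a=1 m (b=L-a=3):
  R_A = Pb/L = 3·3/4 = 9/4 kN
  R_B = Pa/L = 3·1/4 = 3/4 kN
Superposition: R_A = 49/4 kN, R_B = 43/4 kN

R_A = 49/4 kN, R_B = 43/4 kN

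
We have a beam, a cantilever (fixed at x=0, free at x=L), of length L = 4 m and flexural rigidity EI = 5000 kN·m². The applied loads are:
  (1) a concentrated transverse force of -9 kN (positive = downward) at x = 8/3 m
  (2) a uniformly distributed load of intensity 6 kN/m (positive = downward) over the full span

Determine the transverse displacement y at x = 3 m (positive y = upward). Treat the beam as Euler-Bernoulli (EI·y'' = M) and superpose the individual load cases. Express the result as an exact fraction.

y(3) = -437/36000 m

Load 1 — point force P=-9 kN at a=8/3 m (b=L-a=4/3):
  y_1 = -Pa²(3x-a)/(6EI)  [x>a] = -(-9)·(8/3)²·(3·3-(8/3))/(6·5000) = 76/5625 m
Load 2 — uniform load w=6 kN/m over full span:
  y_2 = -wx²(x²-4Lx+6L²)/(24EI) = -6·3²·(3²-4·4·3+6·4²)/(24·5000) = -513/20000 m
Superposition: y = Σ y_i = -437/36000 m ≈ -0.012139 m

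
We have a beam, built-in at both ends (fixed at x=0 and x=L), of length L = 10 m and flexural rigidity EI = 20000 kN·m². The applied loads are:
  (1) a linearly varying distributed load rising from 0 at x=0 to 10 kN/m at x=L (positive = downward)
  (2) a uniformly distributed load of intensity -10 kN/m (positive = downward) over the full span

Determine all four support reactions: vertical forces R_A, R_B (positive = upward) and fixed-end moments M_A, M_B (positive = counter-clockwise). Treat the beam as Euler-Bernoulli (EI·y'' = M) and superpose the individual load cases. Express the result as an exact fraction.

R_A = -35 kN, M_A = -50 kN·m, R_B = -15 kN, M_B = 100/3 kN·m

Load 1 — triangular load w₀=10 kN/m (0→w₀ over full span):
  R_A = 3w₀L/20 = 3·10·10/20 = 15 kN
  M_A = w₀L²/30 = 10·10²/30 = 100/3 kN·m
  R_B = 7w₀L/20 = 7·10·10/20 = 35 kN
  M_B = -w₀L²/20 = -10·10²/20 = -50 kN·m
Load 2 — uniform load w=-10 kN/m over full span:
  R_A = wL/2 = (-10)·10/2 = -50 kN
  M_A = wL²/12 = (-10)·10²/12 = -250/3 kN·m
  R_B = wL/2 = (-10)·10/2 = -50 kN
  M_B = -wL²/12 = -(-10)·10²/12 = 250/3 kN·m
Superposition: R_A = -35 kN, M_A = -50 kN·m, R_B = -15 kN, M_B = 100/3 kN·m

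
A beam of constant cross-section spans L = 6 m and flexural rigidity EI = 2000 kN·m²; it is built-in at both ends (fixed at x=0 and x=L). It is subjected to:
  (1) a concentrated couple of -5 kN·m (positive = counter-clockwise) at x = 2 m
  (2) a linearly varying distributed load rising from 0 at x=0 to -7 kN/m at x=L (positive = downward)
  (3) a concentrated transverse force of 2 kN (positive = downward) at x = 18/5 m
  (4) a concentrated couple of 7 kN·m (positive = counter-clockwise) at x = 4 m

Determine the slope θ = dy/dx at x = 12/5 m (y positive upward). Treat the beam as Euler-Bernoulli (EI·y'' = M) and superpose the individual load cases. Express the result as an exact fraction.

Load 1 — applied couple M₀=-5 kN·m at a=2 m (b=L-a=4):
  θ_1 = (R_Ax²/2 - M_Ax - M₀(x-a))/EI  [x>a] with R_A=-10/9, M_A=0 = ((-10/9)·(12/5)²/2 - 0·(12/5) - (-5)·((12/5)-2))/2000 = -3/5000 rad
Load 2 — triangular load w₀=-7 kN/m (0→w₀ over full span):
  θ_2 = -w₀(2x(L-x)(L-2x)(x+2L)+x²(L-x)²)/(120LEI) = -(-7)·(2·(12/5)·(6-(12/5))·(6-2·(12/5))·((12/5)+2·6)+(12/5)²·(6-(12/5))²)/(120·6·2000) = 567/312500 rad
Load 3 — point force P=2 kN at a=18/5 m (b=L-a=12/5):
  θ_3 = -Pb²x(2aL-(3a+b)x)/(2L³EI)  [x≤a] = -2·(12/5)²·(12/5)·(2·(18/5)·6-(3·(18/5)+(12/5))·(12/5))/(2·6³·2000) = -144/390625 rad
Load 4 — applied couple M₀=7 kN·m at a=4 m (b=L-a=2):
  θ_4 = (R_Ax²/2 - M_Ax)/EI  [x≤a] with R_A=14/9, M_A=7/3 = ((14/9)·(12/5)²/2 - (7/3)·(12/5))/2000 = -7/12500 rad
Superposition: θ = Σ θ_i = 893/3125000 rad ≈ 0.000286 rad

θ(12/5) = 893/3125000 rad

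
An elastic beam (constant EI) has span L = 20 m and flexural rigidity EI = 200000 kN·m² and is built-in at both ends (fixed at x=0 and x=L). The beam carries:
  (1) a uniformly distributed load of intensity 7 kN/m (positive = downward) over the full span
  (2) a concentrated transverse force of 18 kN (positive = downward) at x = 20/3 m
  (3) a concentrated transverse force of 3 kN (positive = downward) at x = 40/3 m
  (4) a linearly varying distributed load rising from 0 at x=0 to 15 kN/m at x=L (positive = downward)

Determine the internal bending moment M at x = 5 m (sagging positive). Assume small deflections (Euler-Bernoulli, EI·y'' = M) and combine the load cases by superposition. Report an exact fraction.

M(5) = 3695/72 kN·m

Load 1 — uniform load w=7 kN/m over full span:
  M_1 = wLx/2 - wL²/12 - wx²/2 = 7·20·5/2 - 7·20²/12 - 7·5²/2 = 175/6 kN·m
Load 2 — point force P=18 kN at a=20/3 m (b=L-a=40/3):
  M_2 = Pb²(3a+b)x/L³ - Pab²/L²  [x≤a] = 18·(40/3)²·(3·(20/3)+(40/3))·5/20³ - 18·(20/3)·(40/3)²/20² = 40/3 kN·m
Load 3 — point force P=3 kN at a=40/3 m (b=L-a=20/3):
  M_3 = Pb²(3a+b)x/L³ - Pab²/L²  [x≤a] = 3·(20/3)²·(3·(40/3)+(20/3))·5/20³ - 3·(40/3)·(20/3)²/20² = -5/9 kN·m
Load 4 — triangular load w₀=15 kN/m (0→w₀ over full span):
  M_4 = 3w₀Lx/20 - w₀L²/30 - w₀x³/(6L) = 3·15·20·5/20 - 15·20²/30 - 15·5³/(6·20) = 75/8 kN·m
Superposition: M = Σ M_i = 3695/72 kN·m ≈ 51.319444 kN·m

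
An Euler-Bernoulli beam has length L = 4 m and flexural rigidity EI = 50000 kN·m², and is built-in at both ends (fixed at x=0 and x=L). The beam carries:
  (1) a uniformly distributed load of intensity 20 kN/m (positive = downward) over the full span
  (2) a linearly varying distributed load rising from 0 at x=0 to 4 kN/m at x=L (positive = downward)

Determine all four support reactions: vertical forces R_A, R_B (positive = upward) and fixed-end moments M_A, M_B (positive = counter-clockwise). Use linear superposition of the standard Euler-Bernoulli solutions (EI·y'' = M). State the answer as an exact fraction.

R_A = 212/5 kN, M_A = 144/5 kN·m, R_B = 228/5 kN, M_B = -448/15 kN·m

Load 1 — uniform load w=20 kN/m over full span:
  R_A = wL/2 = 20·4/2 = 40 kN
  M_A = wL²/12 = 20·4²/12 = 80/3 kN·m
  R_B = wL/2 = 20·4/2 = 40 kN
  M_B = -wL²/12 = -20·4²/12 = -80/3 kN·m
Load 2 — triangular load w₀=4 kN/m (0→w₀ over full span):
  R_A = 3w₀L/20 = 3·4·4/20 = 12/5 kN
  M_A = w₀L²/30 = 4·4²/30 = 32/15 kN·m
  R_B = 7w₀L/20 = 7·4·4/20 = 28/5 kN
  M_B = -w₀L²/20 = -4·4²/20 = -16/5 kN·m
Superposition: R_A = 212/5 kN, M_A = 144/5 kN·m, R_B = 228/5 kN, M_B = -448/15 kN·m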